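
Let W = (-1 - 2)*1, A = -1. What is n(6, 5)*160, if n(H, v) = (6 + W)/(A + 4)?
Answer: 160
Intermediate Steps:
W = -3 (W = -3*1 = -3)
n(H, v) = 1 (n(H, v) = (6 - 3)/(-1 + 4) = 3/3 = 3*(⅓) = 1)
n(6, 5)*160 = 1*160 = 160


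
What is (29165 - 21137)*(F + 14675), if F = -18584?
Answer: -31381452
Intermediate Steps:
(29165 - 21137)*(F + 14675) = (29165 - 21137)*(-18584 + 14675) = 8028*(-3909) = -31381452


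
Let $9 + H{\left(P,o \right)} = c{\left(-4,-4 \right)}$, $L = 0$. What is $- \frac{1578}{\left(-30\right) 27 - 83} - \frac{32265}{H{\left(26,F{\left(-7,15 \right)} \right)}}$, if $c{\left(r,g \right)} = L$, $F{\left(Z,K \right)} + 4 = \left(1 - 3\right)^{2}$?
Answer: $\frac{3202983}{893} \approx 3586.8$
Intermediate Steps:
$F{\left(Z,K \right)} = 0$ ($F{\left(Z,K \right)} = -4 + \left(1 - 3\right)^{2} = -4 + \left(-2\right)^{2} = -4 + 4 = 0$)
$c{\left(r,g \right)} = 0$
$H{\left(P,o \right)} = -9$ ($H{\left(P,o \right)} = -9 + 0 = -9$)
$- \frac{1578}{\left(-30\right) 27 - 83} - \frac{32265}{H{\left(26,F{\left(-7,15 \right)} \right)}} = - \frac{1578}{\left(-30\right) 27 - 83} - \frac{32265}{-9} = - \frac{1578}{-810 - 83} - -3585 = - \frac{1578}{-893} + 3585 = \left(-1578\right) \left(- \frac{1}{893}\right) + 3585 = \frac{1578}{893} + 3585 = \frac{3202983}{893}$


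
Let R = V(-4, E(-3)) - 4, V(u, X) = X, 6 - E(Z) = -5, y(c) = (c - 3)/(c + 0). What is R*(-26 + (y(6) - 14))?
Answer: -553/2 ≈ -276.50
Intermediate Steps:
y(c) = (-3 + c)/c
E(Z) = 11 (E(Z) = 6 - 1*(-5) = 6 + 5 = 11)
R = 7 (R = 11 - 4 = 7)
R*(-26 + (y(6) - 14)) = 7*(-26 + ((-3 + 6)/6 - 14)) = 7*(-26 + ((1/6)*3 - 14)) = 7*(-26 + (1/2 - 14)) = 7*(-26 - 27/2) = 7*(-79/2) = -553/2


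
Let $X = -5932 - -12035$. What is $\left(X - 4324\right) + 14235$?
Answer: $16014$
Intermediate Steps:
$X = 6103$ ($X = -5932 + 12035 = 6103$)
$\left(X - 4324\right) + 14235 = \left(6103 - 4324\right) + 14235 = 1779 + 14235 = 16014$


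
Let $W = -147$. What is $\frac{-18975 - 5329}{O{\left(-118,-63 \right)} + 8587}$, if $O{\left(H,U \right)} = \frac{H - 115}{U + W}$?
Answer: $- \frac{5103840}{1803503} \approx -2.83$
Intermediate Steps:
$O{\left(H,U \right)} = \frac{-115 + H}{-147 + U}$ ($O{\left(H,U \right)} = \frac{H - 115}{U - 147} = \frac{-115 + H}{-147 + U}$)
$\frac{-18975 - 5329}{O{\left(-118,-63 \right)} + 8587} = \frac{-18975 - 5329}{\frac{-115 - 118}{-147 - 63} + 8587} = - \frac{24304}{\frac{1}{-210} \left(-233\right) + 8587} = - \frac{24304}{\left(- \frac{1}{210}\right) \left(-233\right) + 8587} = - \frac{24304}{\frac{233}{210} + 8587} = - \frac{24304}{\frac{1803503}{210}} = \left(-24304\right) \frac{210}{1803503} = - \frac{5103840}{1803503}$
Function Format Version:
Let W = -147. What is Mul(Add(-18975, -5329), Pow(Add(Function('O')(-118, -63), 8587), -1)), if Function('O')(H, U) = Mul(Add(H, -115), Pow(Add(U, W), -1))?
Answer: Rational(-5103840, 1803503) ≈ -2.8300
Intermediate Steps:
Function('O')(H, U) = Mul(Pow(Add(-147, U), -1), Add(-115, H)) (Function('O')(H, U) = Mul(Add(H, -115), Pow(Add(U, -147), -1)) = Mul(Add(-115, H), Pow(Add(-147, U), -1)) = Mul(Pow(Add(-147, U), -1), Add(-115, H)))
Mul(Add(-18975, -5329), Pow(Add(Function('O')(-118, -63), 8587), -1)) = Mul(Add(-18975, -5329), Pow(Add(Mul(Pow(Add(-147, -63), -1), Add(-115, -118)), 8587), -1)) = Mul(-24304, Pow(Add(Mul(Pow(-210, -1), -233), 8587), -1)) = Mul(-24304, Pow(Add(Mul(Rational(-1, 210), -233), 8587), -1)) = Mul(-24304, Pow(Add(Rational(233, 210), 8587), -1)) = Mul(-24304, Pow(Rational(1803503, 210), -1)) = Mul(-24304, Rational(210, 1803503)) = Rational(-5103840, 1803503)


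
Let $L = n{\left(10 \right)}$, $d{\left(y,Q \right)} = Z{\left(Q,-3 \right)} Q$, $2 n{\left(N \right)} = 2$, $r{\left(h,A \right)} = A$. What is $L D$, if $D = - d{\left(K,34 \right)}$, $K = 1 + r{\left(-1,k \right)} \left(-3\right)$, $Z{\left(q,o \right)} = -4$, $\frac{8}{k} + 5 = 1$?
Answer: $136$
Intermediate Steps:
$k = -2$ ($k = \frac{8}{-5 + 1} = \frac{8}{-4} = 8 \left(- \frac{1}{4}\right) = -2$)
$K = 7$ ($K = 1 - -6 = 1 + 6 = 7$)
$n{\left(N \right)} = 1$ ($n{\left(N \right)} = \frac{1}{2} \cdot 2 = 1$)
$d{\left(y,Q \right)} = - 4 Q$
$D = 136$ ($D = - \left(-4\right) 34 = \left(-1\right) \left(-136\right) = 136$)
$L = 1$
$L D = 1 \cdot 136 = 136$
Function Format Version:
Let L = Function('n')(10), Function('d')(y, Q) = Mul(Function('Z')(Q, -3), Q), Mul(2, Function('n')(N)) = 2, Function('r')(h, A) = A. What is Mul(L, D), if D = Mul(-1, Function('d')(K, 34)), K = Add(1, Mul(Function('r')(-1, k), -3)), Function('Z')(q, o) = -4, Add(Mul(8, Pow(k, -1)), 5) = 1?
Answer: 136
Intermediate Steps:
k = -2 (k = Mul(8, Pow(Add(-5, 1), -1)) = Mul(8, Pow(-4, -1)) = Mul(8, Rational(-1, 4)) = -2)
K = 7 (K = Add(1, Mul(-2, -3)) = Add(1, 6) = 7)
Function('n')(N) = 1 (Function('n')(N) = Mul(Rational(1, 2), 2) = 1)
Function('d')(y, Q) = Mul(-4, Q)
D = 136 (D = Mul(-1, Mul(-4, 34)) = Mul(-1, -136) = 136)
L = 1
Mul(L, D) = Mul(1, 136) = 136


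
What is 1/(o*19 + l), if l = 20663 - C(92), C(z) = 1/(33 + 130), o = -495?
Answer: 163/1835053 ≈ 8.8826e-5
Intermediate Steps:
C(z) = 1/163
l = 3368068/163 (l = 20663 - 1*1/163 = 20663 - 1/163 = 3368068/163 ≈ 20663.)
1/(o*19 + l) = 1/(-495*19 + 3368068/163) = 1/(-9405 + 3368068/163) = 1/(1835053/163) = 163/1835053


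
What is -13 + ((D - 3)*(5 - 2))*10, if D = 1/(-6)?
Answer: -108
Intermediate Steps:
D = -1/6 ≈ -0.16667
-13 + ((D - 3)*(5 - 2))*10 = -13 + ((-1/6 - 3)*(5 - 2))*10 = -13 - 19/6*3*10 = -13 - 19/2*10 = -13 - 95 = -108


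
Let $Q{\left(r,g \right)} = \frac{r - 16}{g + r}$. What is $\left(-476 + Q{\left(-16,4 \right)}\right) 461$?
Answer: $- \frac{654620}{3} \approx -2.1821 \cdot 10^{5}$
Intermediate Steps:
$Q{\left(r,g \right)} = \frac{-16 + r}{g + r}$
$\left(-476 + Q{\left(-16,4 \right)}\right) 461 = \left(-476 + \frac{-16 - 16}{4 - 16}\right) 461 = \left(-476 + \frac{1}{-12} \left(-32\right)\right) 461 = \left(-476 - - \frac{8}{3}\right) 461 = \left(-476 + \frac{8}{3}\right) 461 = \left(- \frac{1420}{3}\right) 461 = - \frac{654620}{3}$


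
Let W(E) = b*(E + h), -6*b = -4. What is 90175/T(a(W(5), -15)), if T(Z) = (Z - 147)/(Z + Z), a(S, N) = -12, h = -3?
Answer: 721400/53 ≈ 13611.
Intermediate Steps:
b = 2/3 (b = -1/6*(-4) = 2/3 ≈ 0.66667)
W(E) = -2 + 2*E/3 (W(E) = 2*(E - 3)/3 = 2*(-3 + E)/3 = -2 + 2*E/3)
T(Z) = (-147 + Z)/(2*Z) (T(Z) = (-147 + Z)/((2*Z)) = (-147 + Z)*(1/(2*Z)) = (-147 + Z)/(2*Z))
90175/T(a(W(5), -15)) = 90175/(((1/2)*(-147 - 12)/(-12))) = 90175/(((1/2)*(-1/12)*(-159))) = 90175/(53/8) = 90175*(8/53) = 721400/53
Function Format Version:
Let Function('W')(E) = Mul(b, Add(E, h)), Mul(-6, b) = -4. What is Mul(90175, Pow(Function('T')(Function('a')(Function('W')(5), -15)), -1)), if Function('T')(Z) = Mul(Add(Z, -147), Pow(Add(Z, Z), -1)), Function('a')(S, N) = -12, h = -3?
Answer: Rational(721400, 53) ≈ 13611.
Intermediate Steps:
b = Rational(2, 3) (b = Mul(Rational(-1, 6), -4) = Rational(2, 3) ≈ 0.66667)
Function('W')(E) = Add(-2, Mul(Rational(2, 3), E)) (Function('W')(E) = Mul(Rational(2, 3), Add(E, -3)) = Mul(Rational(2, 3), Add(-3, E)) = Add(-2, Mul(Rational(2, 3), E)))
Function('T')(Z) = Mul(Rational(1, 2), Pow(Z, -1), Add(-147, Z)) (Function('T')(Z) = Mul(Add(-147, Z), Pow(Mul(2, Z), -1)) = Mul(Add(-147, Z), Mul(Rational(1, 2), Pow(Z, -1))) = Mul(Rational(1, 2), Pow(Z, -1), Add(-147, Z)))
Mul(90175, Pow(Function('T')(Function('a')(Function('W')(5), -15)), -1)) = Mul(90175, Pow(Mul(Rational(1, 2), Pow(-12, -1), Add(-147, -12)), -1)) = Mul(90175, Pow(Mul(Rational(1, 2), Rational(-1, 12), -159), -1)) = Mul(90175, Pow(Rational(53, 8), -1)) = Mul(90175, Rational(8, 53)) = Rational(721400, 53)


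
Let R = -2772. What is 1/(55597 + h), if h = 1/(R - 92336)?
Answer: 95108/5287719475 ≈ 1.7987e-5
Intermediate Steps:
h = -1/95108 (h = 1/(-2772 - 92336) = 1/(-95108) = -1/95108 ≈ -1.0514e-5)
1/(55597 + h) = 1/(55597 - 1/95108) = 1/(5287719475/95108) = 95108/5287719475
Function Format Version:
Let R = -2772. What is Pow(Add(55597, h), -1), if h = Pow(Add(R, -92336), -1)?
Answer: Rational(95108, 5287719475) ≈ 1.7987e-5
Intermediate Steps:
h = Rational(-1, 95108) (h = Pow(Add(-2772, -92336), -1) = Pow(-95108, -1) = Rational(-1, 95108) ≈ -1.0514e-5)
Pow(Add(55597, h), -1) = Pow(Add(55597, Rational(-1, 95108)), -1) = Pow(Rational(5287719475, 95108), -1) = Rational(95108, 5287719475)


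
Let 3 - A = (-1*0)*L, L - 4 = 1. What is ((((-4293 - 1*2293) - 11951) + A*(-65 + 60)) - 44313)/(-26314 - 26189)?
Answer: 1905/1591 ≈ 1.1974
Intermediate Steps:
L = 5 (L = 4 + 1 = 5)
A = 3 (A = 3 - (-1*0)*5 = 3 - 0*5 = 3 - 1*0 = 3 + 0 = 3)
((((-4293 - 1*2293) - 11951) + A*(-65 + 60)) - 44313)/(-26314 - 26189) = ((((-4293 - 1*2293) - 11951) + 3*(-65 + 60)) - 44313)/(-26314 - 26189) = ((((-4293 - 2293) - 11951) + 3*(-5)) - 44313)/(-52503) = (((-6586 - 11951) - 15) - 44313)*(-1/52503) = ((-18537 - 15) - 44313)*(-1/52503) = (-18552 - 44313)*(-1/52503) = -62865*(-1/52503) = 1905/1591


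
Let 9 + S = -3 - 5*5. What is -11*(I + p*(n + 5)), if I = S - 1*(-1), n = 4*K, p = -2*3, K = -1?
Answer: 462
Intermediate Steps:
p = -6
S = -37 (S = -9 + (-3 - 5*5) = -9 + (-3 - 25) = -9 - 28 = -37)
n = -4 (n = 4*(-1) = -4)
I = -36 (I = -37 - 1*(-1) = -37 + 1 = -36)
-11*(I + p*(n + 5)) = -11*(-36 - 6*(-4 + 5)) = -11*(-36 - 6*1) = -11*(-36 - 6) = -11*(-42) = 462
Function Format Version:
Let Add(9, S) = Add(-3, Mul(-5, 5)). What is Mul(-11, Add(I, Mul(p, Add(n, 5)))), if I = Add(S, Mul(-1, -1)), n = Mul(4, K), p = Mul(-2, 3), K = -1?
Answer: 462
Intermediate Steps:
p = -6
S = -37 (S = Add(-9, Add(-3, Mul(-5, 5))) = Add(-9, Add(-3, -25)) = Add(-9, -28) = -37)
n = -4 (n = Mul(4, -1) = -4)
I = -36 (I = Add(-37, Mul(-1, -1)) = Add(-37, 1) = -36)
Mul(-11, Add(I, Mul(p, Add(n, 5)))) = Mul(-11, Add(-36, Mul(-6, Add(-4, 5)))) = Mul(-11, Add(-36, Mul(-6, 1))) = Mul(-11, Add(-36, -6)) = Mul(-11, -42) = 462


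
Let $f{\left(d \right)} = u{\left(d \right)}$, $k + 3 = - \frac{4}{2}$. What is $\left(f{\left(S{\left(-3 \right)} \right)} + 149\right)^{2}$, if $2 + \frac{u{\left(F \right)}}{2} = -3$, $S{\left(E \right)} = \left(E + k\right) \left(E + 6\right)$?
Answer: $19321$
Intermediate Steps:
$k = -5$ ($k = -3 - \frac{4}{2} = -3 - 2 = -5$)
$S{\left(E \right)} = \left(-5 + E\right) \left(6 + E\right)$ ($S{\left(E \right)} = \left(E - 5\right) \left(E + 6\right) = \left(-5 + E\right) \left(6 + E\right)$)
$u{\left(F \right)} = -10$ ($u{\left(F \right)} = -4 + 2 \left(-3\right) = -4 - 6 = -10$)
$f{\left(d \right)} = -10$
$\left(f{\left(S{\left(-3 \right)} \right)} + 149\right)^{2} = \left(-10 + 149\right)^{2} = 139^{2} = 19321$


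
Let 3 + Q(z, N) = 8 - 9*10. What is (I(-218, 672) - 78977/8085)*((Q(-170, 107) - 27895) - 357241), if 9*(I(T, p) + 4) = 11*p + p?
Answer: -915906971101/2695 ≈ -3.3985e+8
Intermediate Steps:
I(T, p) = -4 + 4*p/3 (I(T, p) = -4 + (11*p + p)/9 = -4 + (12*p)/9 = -4 + 4*p/3)
Q(z, N) = -85 (Q(z, N) = -3 + (8 - 9*10) = -3 + (8 - 90) = -3 - 82 = -85)
(I(-218, 672) - 78977/8085)*((Q(-170, 107) - 27895) - 357241) = ((-4 + (4/3)*672) - 78977/8085)*((-85 - 27895) - 357241) = ((-4 + 896) - 78977*1/8085)*(-27980 - 357241) = (892 - 78977/8085)*(-385221) = (7132843/8085)*(-385221) = -915906971101/2695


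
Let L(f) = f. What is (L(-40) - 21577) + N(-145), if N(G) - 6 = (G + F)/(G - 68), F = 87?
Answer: -4603085/213 ≈ -21611.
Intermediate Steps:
N(G) = 6 + (87 + G)/(-68 + G) (N(G) = 6 + (G + 87)/(G - 68) = 6 + (87 + G)/(-68 + G))
(L(-40) - 21577) + N(-145) = (-40 - 21577) + (-321 + 7*(-145))/(-68 - 145) = -21617 + (-321 - 1015)/(-213) = -21617 - 1/213*(-1336) = -21617 + 1336/213 = -4603085/213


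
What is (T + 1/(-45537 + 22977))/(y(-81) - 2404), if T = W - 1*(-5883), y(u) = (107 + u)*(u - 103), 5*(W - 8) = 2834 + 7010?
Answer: -177317087/162161280 ≈ -1.0935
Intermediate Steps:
W = 9884/5 (W = 8 + (2834 + 7010)/5 = 8 + (⅕)*9844 = 8 + 9844/5 = 9884/5 ≈ 1976.8)
y(u) = (-103 + u)*(107 + u) (y(u) = (107 + u)*(-103 + u) = (-103 + u)*(107 + u))
T = 39299/5 (T = 9884/5 - 1*(-5883) = 9884/5 + 5883 = 39299/5 ≈ 7859.8)
(T + 1/(-45537 + 22977))/(y(-81) - 2404) = (39299/5 + 1/(-45537 + 22977))/((-11021 + (-81)² + 4*(-81)) - 2404) = (39299/5 + 1/(-22560))/((-11021 + 6561 - 324) - 2404) = (39299/5 - 1/22560)/(-4784 - 2404) = (177317087/22560)/(-7188) = (177317087/22560)*(-1/7188) = -177317087/162161280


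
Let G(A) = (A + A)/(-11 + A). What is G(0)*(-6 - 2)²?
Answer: 0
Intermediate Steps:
G(A) = 2*A/(-11 + A) (G(A) = (2*A)/(-11 + A) = 2*A/(-11 + A))
G(0)*(-6 - 2)² = (2*0/(-11 + 0))*(-6 - 2)² = (2*0/(-11))*(-8)² = (2*0*(-1/11))*64 = 0*64 = 0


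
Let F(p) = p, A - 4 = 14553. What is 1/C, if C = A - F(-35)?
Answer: 1/14592 ≈ 6.8531e-5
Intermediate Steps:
A = 14557 (A = 4 + 14553 = 14557)
C = 14592 (C = 14557 - 1*(-35) = 14557 + 35 = 14592)
1/C = 1/14592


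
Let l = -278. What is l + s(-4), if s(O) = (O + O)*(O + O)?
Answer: -214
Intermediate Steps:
s(O) = 4*O**2 (s(O) = (2*O)*(2*O) = 4*O**2)
l + s(-4) = -278 + 4*(-4)**2 = -278 + 4*16 = -278 + 64 = -214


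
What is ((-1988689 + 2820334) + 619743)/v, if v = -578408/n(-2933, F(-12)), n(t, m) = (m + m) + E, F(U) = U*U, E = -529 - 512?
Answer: 273223791/144602 ≈ 1889.5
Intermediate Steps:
E = -1041
F(U) = U²
n(t, m) = -1041 + 2*m (n(t, m) = (m + m) - 1041 = 2*m - 1041 = -1041 + 2*m)
v = 578408/753 (v = -578408/(-1041 + 2*(-12)²) = -578408/(-1041 + 2*144) = -578408/(-1041 + 288) = -578408/(-753) = -578408*(-1/753) = 578408/753 ≈ 768.14)
((-1988689 + 2820334) + 619743)/v = ((-1988689 + 2820334) + 619743)/(578408/753) = (831645 + 619743)*(753/578408) = 1451388*(753/578408) = 273223791/144602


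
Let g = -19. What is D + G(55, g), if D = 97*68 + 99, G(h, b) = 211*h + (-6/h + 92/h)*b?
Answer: 1004866/55 ≈ 18270.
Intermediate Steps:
G(h, b) = 211*h + 86*b/h (G(h, b) = 211*h + (86/h)*b = 211*h + 86*b/h)
D = 6695 (D = 6596 + 99 = 6695)
D + G(55, g) = 6695 + (211*55 + 86*(-19)/55) = 6695 + (11605 + 86*(-19)*(1/55)) = 6695 + (11605 - 1634/55) = 6695 + 636641/55 = 1004866/55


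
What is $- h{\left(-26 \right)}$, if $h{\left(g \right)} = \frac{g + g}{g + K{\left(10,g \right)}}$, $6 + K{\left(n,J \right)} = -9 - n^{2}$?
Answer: $- \frac{52}{141} \approx -0.36879$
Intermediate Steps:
$K{\left(n,J \right)} = -15 - n^{2}$ ($K{\left(n,J \right)} = -6 - \left(9 + n^{2}\right) = -15 - n^{2}$)
$h{\left(g \right)} = \frac{2 g}{-115 + g}$ ($h{\left(g \right)} = \frac{g + g}{g - 115} = \frac{2 g}{g - 115} = \frac{2 g}{-115 + g}$)
$- h{\left(-26 \right)} = - \frac{2 \left(-26\right)}{-115 - 26} = - \frac{2 \left(-26\right)}{-141} = - \frac{2 \left(-26\right) \left(-1\right)}{141} = \left(-1\right) \frac{52}{141} = - \frac{52}{141}$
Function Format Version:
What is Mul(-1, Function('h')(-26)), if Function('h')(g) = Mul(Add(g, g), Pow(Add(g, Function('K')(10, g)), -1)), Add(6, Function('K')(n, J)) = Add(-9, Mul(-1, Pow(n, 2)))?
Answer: Rational(-52, 141) ≈ -0.36879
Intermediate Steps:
Function('K')(n, J) = Add(-15, Mul(-1, Pow(n, 2))) (Function('K')(n, J) = Add(-6, Add(-9, Mul(-1, Pow(n, 2)))) = Add(-15, Mul(-1, Pow(n, 2))))
Function('h')(g) = Mul(2, g, Pow(Add(-115, g), -1)) (Function('h')(g) = Mul(Add(g, g), Pow(Add(g, Add(-15, Mul(-1, Pow(10, 2)))), -1)) = Mul(Mul(2, g), Pow(Add(g, Add(-15, Mul(-1, 100))), -1)) = Mul(Mul(2, g), Pow(Add(g, Add(-15, -100)), -1)) = Mul(Mul(2, g), Pow(Add(g, -115), -1)) = Mul(Mul(2, g), Pow(Add(-115, g), -1)) = Mul(2, g, Pow(Add(-115, g), -1)))
Mul(-1, Function('h')(-26)) = Mul(-1, Mul(2, -26, Pow(Add(-115, -26), -1))) = Mul(-1, Mul(2, -26, Pow(-141, -1))) = Mul(-1, Mul(2, -26, Rational(-1, 141))) = Mul(-1, Rational(52, 141)) = Rational(-52, 141)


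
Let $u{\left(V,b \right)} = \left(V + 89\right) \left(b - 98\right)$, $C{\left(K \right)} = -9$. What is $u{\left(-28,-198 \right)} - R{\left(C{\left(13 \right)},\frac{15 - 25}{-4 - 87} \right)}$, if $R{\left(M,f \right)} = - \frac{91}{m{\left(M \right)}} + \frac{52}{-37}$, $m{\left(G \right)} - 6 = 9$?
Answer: $- \frac{10016933}{555} \approx -18049.0$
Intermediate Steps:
$m{\left(G \right)} = 15$ ($m{\left(G \right)} = 6 + 9 = 15$)
$R{\left(M,f \right)} = - \frac{4147}{555}$ ($R{\left(M,f \right)} = - \frac{91}{15} + \frac{52}{-37} = \left(-91\right) \frac{1}{15} + 52 \left(- \frac{1}{37}\right) = - \frac{91}{15} - \frac{52}{37} = - \frac{4147}{555}$)
$u{\left(V,b \right)} = \left(-98 + b\right) \left(89 + V\right)$ ($u{\left(V,b \right)} = \left(89 + V\right) \left(-98 + b\right) = \left(-98 + b\right) \left(89 + V\right)$)
$u{\left(-28,-198 \right)} - R{\left(C{\left(13 \right)},\frac{15 - 25}{-4 - 87} \right)} = \left(-8722 - -2744 + 89 \left(-198\right) - -5544\right) - - \frac{4147}{555} = \left(-8722 + 2744 - 17622 + 5544\right) + \frac{4147}{555} = -18056 + \frac{4147}{555} = - \frac{10016933}{555}$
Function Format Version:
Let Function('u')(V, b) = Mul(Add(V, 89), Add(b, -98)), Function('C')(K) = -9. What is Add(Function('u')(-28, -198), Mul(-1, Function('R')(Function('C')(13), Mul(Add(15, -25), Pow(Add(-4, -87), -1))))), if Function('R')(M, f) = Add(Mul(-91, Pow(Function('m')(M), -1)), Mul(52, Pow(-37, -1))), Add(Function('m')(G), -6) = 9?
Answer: Rational(-10016933, 555) ≈ -18049.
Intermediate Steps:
Function('m')(G) = 15 (Function('m')(G) = Add(6, 9) = 15)
Function('R')(M, f) = Rational(-4147, 555) (Function('R')(M, f) = Add(Mul(-91, Pow(15, -1)), Mul(52, Pow(-37, -1))) = Add(Mul(-91, Rational(1, 15)), Mul(52, Rational(-1, 37))) = Add(Rational(-91, 15), Rational(-52, 37)) = Rational(-4147, 555))
Function('u')(V, b) = Mul(Add(-98, b), Add(89, V)) (Function('u')(V, b) = Mul(Add(89, V), Add(-98, b)) = Mul(Add(-98, b), Add(89, V)))
Add(Function('u')(-28, -198), Mul(-1, Function('R')(Function('C')(13), Mul(Add(15, -25), Pow(Add(-4, -87), -1))))) = Add(Add(-8722, Mul(-98, -28), Mul(89, -198), Mul(-28, -198)), Mul(-1, Rational(-4147, 555))) = Add(Add(-8722, 2744, -17622, 5544), Rational(4147, 555)) = Add(-18056, Rational(4147, 555)) = Rational(-10016933, 555)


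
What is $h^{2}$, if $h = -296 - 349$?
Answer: $416025$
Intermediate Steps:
$h = -645$ ($h = -296 - 349 = -645$)
$h^{2} = \left(-645\right)^{2} = 416025$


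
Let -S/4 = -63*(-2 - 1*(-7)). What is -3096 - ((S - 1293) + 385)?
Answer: -3448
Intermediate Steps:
S = 1260 (S = -(-252)*(-2 - 1*(-7)) = -(-252)*(-2 + 7) = -(-252)*5 = -4*(-315) = 1260)
-3096 - ((S - 1293) + 385) = -3096 - ((1260 - 1293) + 385) = -3096 - (-33 + 385) = -3096 - 1*352 = -3096 - 352 = -3448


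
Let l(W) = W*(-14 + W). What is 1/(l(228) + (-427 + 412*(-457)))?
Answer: -1/139919 ≈ -7.1470e-6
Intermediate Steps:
1/(l(228) + (-427 + 412*(-457))) = 1/(228*(-14 + 228) + (-427 + 412*(-457))) = 1/(228*214 + (-427 - 188284)) = 1/(48792 - 188711) = 1/(-139919) = -1/139919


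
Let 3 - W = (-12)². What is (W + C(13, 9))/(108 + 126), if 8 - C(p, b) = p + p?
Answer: -53/78 ≈ -0.67949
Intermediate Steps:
C(p, b) = 8 - 2*p (C(p, b) = 8 - (p + p) = 8 - 2*p)
W = -141 (W = 3 - 1*(-12)² = 3 - 1*144 = 3 - 144 = -141)
(W + C(13, 9))/(108 + 126) = (-141 + (8 - 2*13))/(108 + 126) = (-141 + (8 - 26))/234 = (-141 - 18)/234 = (1/234)*(-159) = -53/78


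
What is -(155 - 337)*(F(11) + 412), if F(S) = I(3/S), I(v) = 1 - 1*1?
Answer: 74984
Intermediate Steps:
I(v) = 0 (I(v) = 1 - 1 = 0)
F(S) = 0
-(155 - 337)*(F(11) + 412) = -(155 - 337)*(0 + 412) = -(-182)*412 = -1*(-74984) = 74984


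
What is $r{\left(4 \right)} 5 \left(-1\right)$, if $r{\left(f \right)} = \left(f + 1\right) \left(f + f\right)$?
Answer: $-200$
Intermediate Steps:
$r{\left(f \right)} = 2 f \left(1 + f\right)$ ($r{\left(f \right)} = \left(1 + f\right) 2 f = 2 f \left(1 + f\right)$)
$r{\left(4 \right)} 5 \left(-1\right) = 2 \cdot 4 \left(1 + 4\right) 5 \left(-1\right) = 2 \cdot 4 \cdot 5 \cdot 5 \left(-1\right) = 40 \cdot 5 \left(-1\right) = 200 \left(-1\right) = -200$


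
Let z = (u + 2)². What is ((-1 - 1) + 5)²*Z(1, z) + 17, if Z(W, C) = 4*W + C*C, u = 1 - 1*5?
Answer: 197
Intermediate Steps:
u = -4 (u = 1 - 5 = -4)
z = 4 (z = (-4 + 2)² = (-2)² = 4)
Z(W, C) = C² + 4*W (Z(W, C) = 4*W + C² = C² + 4*W)
((-1 - 1) + 5)²*Z(1, z) + 17 = ((-1 - 1) + 5)²*(4² + 4*1) + 17 = (-2 + 5)²*(16 + 4) + 17 = 3²*20 + 17 = 9*20 + 17 = 180 + 17 = 197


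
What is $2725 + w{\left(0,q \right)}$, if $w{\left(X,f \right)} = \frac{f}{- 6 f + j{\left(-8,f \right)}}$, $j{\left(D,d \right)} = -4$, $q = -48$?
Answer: $\frac{193463}{71} \approx 2724.8$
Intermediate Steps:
$w{\left(X,f \right)} = \frac{f}{-4 - 6 f}$ ($w{\left(X,f \right)} = \frac{f}{- 6 f - 4} = \frac{f}{-4 - 6 f}$)
$2725 + w{\left(0,q \right)} = 2725 - - \frac{48}{4 + 6 \left(-48\right)} = 2725 - - \frac{48}{4 - 288} = 2725 - - \frac{48}{-284} = 2725 - \left(-48\right) \left(- \frac{1}{284}\right) = 2725 - \frac{12}{71} = \frac{193463}{71}$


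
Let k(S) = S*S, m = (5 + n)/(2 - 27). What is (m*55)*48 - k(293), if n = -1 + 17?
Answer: -440333/5 ≈ -88067.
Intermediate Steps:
n = 16
m = -21/25 (m = (5 + 16)/(2 - 27) = 21/(-25) = 21*(-1/25) = -21/25 ≈ -0.84000)
k(S) = S**2
(m*55)*48 - k(293) = -21/25*55*48 - 1*293**2 = -231/5*48 - 1*85849 = -11088/5 - 85849 = -440333/5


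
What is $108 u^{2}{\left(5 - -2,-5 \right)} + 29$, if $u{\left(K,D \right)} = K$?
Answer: $5321$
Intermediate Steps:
$108 u^{2}{\left(5 - -2,-5 \right)} + 29 = 108 \left(5 - -2\right)^{2} + 29 = 108 \left(5 + 2\right)^{2} + 29 = 108 \cdot 7^{2} + 29 = 108 \cdot 49 + 29 = 5292 + 29 = 5321$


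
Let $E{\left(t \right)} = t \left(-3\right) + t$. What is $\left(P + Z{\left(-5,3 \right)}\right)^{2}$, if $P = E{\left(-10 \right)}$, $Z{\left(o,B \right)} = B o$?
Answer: $25$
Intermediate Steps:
$E{\left(t \right)} = - 2 t$ ($E{\left(t \right)} = - 3 t + t = - 2 t$)
$P = 20$ ($P = \left(-2\right) \left(-10\right) = 20$)
$\left(P + Z{\left(-5,3 \right)}\right)^{2} = \left(20 + 3 \left(-5\right)\right)^{2} = \left(20 - 15\right)^{2} = 5^{2} = 25$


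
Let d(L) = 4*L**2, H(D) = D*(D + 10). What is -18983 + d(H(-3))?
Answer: -17219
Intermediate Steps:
H(D) = D*(10 + D)
-18983 + d(H(-3)) = -18983 + 4*(-3*(10 - 3))**2 = -18983 + 4*(-3*7)**2 = -18983 + 4*(-21)**2 = -18983 + 4*441 = -18983 + 1764 = -17219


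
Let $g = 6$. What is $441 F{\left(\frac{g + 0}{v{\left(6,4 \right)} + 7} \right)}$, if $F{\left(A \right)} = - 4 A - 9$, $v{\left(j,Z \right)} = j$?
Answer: $- \frac{62181}{13} \approx -4783.2$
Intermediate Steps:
$F{\left(A \right)} = -9 - 4 A$
$441 F{\left(\frac{g + 0}{v{\left(6,4 \right)} + 7} \right)} = 441 \left(-9 - 4 \frac{6 + 0}{6 + 7}\right) = 441 \left(-9 - 4 \cdot \frac{6}{13}\right) = 441 \left(-9 - 4 \cdot 6 \cdot \frac{1}{13}\right) = 441 \left(-9 - \frac{24}{13}\right) = 441 \left(- \frac{141}{13}\right) = - \frac{62181}{13}$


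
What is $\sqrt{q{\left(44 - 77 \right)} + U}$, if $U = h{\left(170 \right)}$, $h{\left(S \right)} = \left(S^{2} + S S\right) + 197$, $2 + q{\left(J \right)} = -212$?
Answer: $\sqrt{57783} \approx 240.38$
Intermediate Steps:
$q{\left(J \right)} = -214$ ($q{\left(J \right)} = -2 - 212 = -214$)
$h{\left(S \right)} = 197 + 2 S^{2}$ ($h{\left(S \right)} = \left(S^{2} + S^{2}\right) + 197 = 2 S^{2} + 197 = 197 + 2 S^{2}$)
$U = 57997$ ($U = 197 + 2 \cdot 170^{2} = 197 + 2 \cdot 28900 = 197 + 57800 = 57997$)
$\sqrt{q{\left(44 - 77 \right)} + U} = \sqrt{-214 + 57997} = \sqrt{57783}$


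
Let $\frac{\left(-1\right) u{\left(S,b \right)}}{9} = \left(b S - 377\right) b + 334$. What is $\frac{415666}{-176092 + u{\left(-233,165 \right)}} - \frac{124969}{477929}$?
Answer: $- \frac{3491753022777}{13733665467194} \approx -0.25425$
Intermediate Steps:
$u{\left(S,b \right)} = -3006 - 9 b \left(-377 + S b\right)$ ($u{\left(S,b \right)} = - 9 \left(\left(b S - 377\right) b + 334\right) = - 9 \left(\left(S b - 377\right) b + 334\right) = - 9 \left(\left(-377 + S b\right) b + 334\right) = - 9 \left(b \left(-377 + S b\right) + 334\right) = - 9 \left(334 + b \left(-377 + S b\right)\right) = -3006 - 9 b \left(-377 + S b\right)$)
$\frac{415666}{-176092 + u{\left(-233,165 \right)}} - \frac{124969}{477929} = \frac{415666}{-176092 - \left(-556839 - 57090825\right)} - \frac{124969}{477929} = \frac{415666}{-176092 + \left(-3006 + 559845 + 57090825\right)} - \frac{124969}{477929} = \frac{415666}{-176092 + 57647664} - \frac{124969}{477929} = \frac{415666}{57471572} - \frac{124969}{477929} = 415666 \cdot \frac{1}{57471572} - \frac{124969}{477929} = \frac{207833}{28735786} - \frac{124969}{477929} = - \frac{3491753022777}{13733665467194}$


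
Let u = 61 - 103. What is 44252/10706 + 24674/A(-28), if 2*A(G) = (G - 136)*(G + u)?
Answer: 129541581/15363110 ≈ 8.4320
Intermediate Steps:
u = -42
A(G) = (-136 + G)*(-42 + G)/2 (A(G) = ((G - 136)*(G - 42))/2 = ((-136 + G)*(-42 + G))/2 = (-136 + G)*(-42 + G)/2)
44252/10706 + 24674/A(-28) = 44252/10706 + 24674/(2856 + (1/2)*(-28)**2 - 89*(-28)) = 44252*(1/10706) + 24674/(2856 + (1/2)*784 + 2492) = 22126/5353 + 24674/(2856 + 392 + 2492) = 22126/5353 + 24674/5740 = 22126/5353 + 24674*(1/5740) = 22126/5353 + 12337/2870 = 129541581/15363110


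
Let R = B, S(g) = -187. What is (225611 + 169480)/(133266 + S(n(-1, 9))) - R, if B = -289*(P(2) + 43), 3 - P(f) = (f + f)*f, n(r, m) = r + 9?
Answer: 1461868669/133079 ≈ 10985.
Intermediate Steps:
n(r, m) = 9 + r
P(f) = 3 - 2*f**2 (P(f) = 3 - (f + f)*f = 3 - 2*f*f = 3 - 2*f**2)
B = -10982 (B = -289*((3 - 2*2**2) + 43) = -289*((3 - 2*4) + 43) = -289*((3 - 8) + 43) = -289*(-5 + 43) = -289*38 = -10982)
R = -10982
(225611 + 169480)/(133266 + S(n(-1, 9))) - R = (225611 + 169480)/(133266 - 187) - 1*(-10982) = 395091/133079 + 10982 = 1461868669/133079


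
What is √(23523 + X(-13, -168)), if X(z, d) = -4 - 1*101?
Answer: 3*√2602 ≈ 153.03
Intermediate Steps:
X(z, d) = -105 (X(z, d) = -4 - 101 = -105)
√(23523 + X(-13, -168)) = √(23523 - 105) = √23418 = 3*√2602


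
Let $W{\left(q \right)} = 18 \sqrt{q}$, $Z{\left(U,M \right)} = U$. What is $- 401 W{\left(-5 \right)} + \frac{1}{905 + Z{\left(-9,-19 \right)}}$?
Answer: $\frac{1}{896} - 7218 i \sqrt{5} \approx 0.0011161 - 16140.0 i$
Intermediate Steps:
$- 401 W{\left(-5 \right)} + \frac{1}{905 + Z{\left(-9,-19 \right)}} = - 401 \cdot 18 \sqrt{-5} + \frac{1}{905 - 9} = - 401 \cdot 18 i \sqrt{5} + \frac{1}{896} = - 7218 i \sqrt{5} + \frac{1}{896} = \frac{1}{896} - 7218 i \sqrt{5}$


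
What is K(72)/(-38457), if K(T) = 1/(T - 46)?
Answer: -1/999882 ≈ -1.0001e-6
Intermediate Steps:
K(T) = 1/(-46 + T)
K(72)/(-38457) = 1/((-46 + 72)*(-38457)) = -1/38457/26 = (1/26)*(-1/38457) = -1/999882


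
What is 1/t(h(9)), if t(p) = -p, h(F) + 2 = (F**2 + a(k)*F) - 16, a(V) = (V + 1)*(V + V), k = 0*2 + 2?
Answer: -1/171 ≈ -0.0058480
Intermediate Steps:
k = 2 (k = 0 + 2 = 2)
a(V) = 2*V*(1 + V) (a(V) = (1 + V)*(2*V) = 2*V*(1 + V))
h(F) = -18 + F**2 + 12*F (h(F) = -2 + ((F**2 + (2*2*(1 + 2))*F) - 16) = -2 + ((F**2 + (2*2*3)*F) - 16) = -2 + ((F**2 + 12*F) - 16) = -2 + (-16 + F**2 + 12*F) = -18 + F**2 + 12*F)
1/t(h(9)) = 1/(-(-18 + 9**2 + 12*9)) = 1/(-(-18 + 81 + 108)) = 1/(-1*171) = 1/(-171) = -1/171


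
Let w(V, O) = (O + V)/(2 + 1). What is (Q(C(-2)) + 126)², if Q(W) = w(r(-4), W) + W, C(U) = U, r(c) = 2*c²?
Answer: 17956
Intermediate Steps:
w(V, O) = O/3 + V/3 (w(V, O) = (O + V)/3 = (O + V)*(⅓) = O/3 + V/3)
Q(W) = 32/3 + 4*W/3 (Q(W) = (W/3 + (2*(-4)²)/3) + W = (W/3 + (2*16)/3) + W = (W/3 + (⅓)*32) + W = (W/3 + 32/3) + W = (32/3 + W/3) + W = 32/3 + 4*W/3)
(Q(C(-2)) + 126)² = ((32/3 + (4/3)*(-2)) + 126)² = ((32/3 - 8/3) + 126)² = (8 + 126)² = 134² = 17956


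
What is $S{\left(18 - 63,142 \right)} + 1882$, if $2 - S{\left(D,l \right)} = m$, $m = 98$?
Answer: $1786$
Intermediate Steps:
$S{\left(D,l \right)} = -96$ ($S{\left(D,l \right)} = 2 - 98 = -96$)
$S{\left(18 - 63,142 \right)} + 1882 = -96 + 1882 = 1786$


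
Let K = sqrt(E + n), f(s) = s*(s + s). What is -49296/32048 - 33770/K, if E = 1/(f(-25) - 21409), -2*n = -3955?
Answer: -3081/2003 - 33770*sqrt(3214507492074)/79728843 ≈ -760.94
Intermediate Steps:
n = 3955/2 (n = -1/2*(-3955) = 3955/2 ≈ 1977.5)
f(s) = 2*s**2 (f(s) = s*(2*s) = 2*s**2)
E = -1/20159 (E = 1/(2*(-25)**2 - 21409) = 1/(2*625 - 21409) = 1/(1250 - 21409) = 1/(-20159) = -1/20159 ≈ -4.9606e-5)
K = sqrt(3214507492074)/40318 (K = sqrt(-1/20159 + 3955/2) = sqrt(79728843/40318) = sqrt(3214507492074)/40318 ≈ 44.469)
-49296/32048 - 33770/K = -49296/32048 - 33770*sqrt(3214507492074)/79728843 = -49296*1/32048 - 33770*sqrt(3214507492074)/79728843 = -3081/2003 - 33770*sqrt(3214507492074)/79728843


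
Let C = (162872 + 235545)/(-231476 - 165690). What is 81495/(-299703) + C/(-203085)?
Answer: -2191047185136433/8057860523746110 ≈ -0.27191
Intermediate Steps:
C = -398417/397166 (C = 398417/(-397166) = 398417*(-1/397166) = -398417/397166 ≈ -1.0031)
81495/(-299703) + C/(-203085) = 81495/(-299703) - 398417/397166/(-203085) = 81495*(-1/299703) - 398417/397166*(-1/203085) = -27165/99901 + 398417/80658457110 = -2191047185136433/8057860523746110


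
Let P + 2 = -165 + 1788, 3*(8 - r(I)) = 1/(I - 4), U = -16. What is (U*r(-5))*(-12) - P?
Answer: -701/9 ≈ -77.889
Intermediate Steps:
r(I) = 8 - 1/(3*(-4 + I)) (r(I) = 8 - 1/(3*(I - 4)) = 8 - 1/(3*(-4 + I)))
P = 1621 (P = -2 + (-165 + 1788) = -2 + 1623 = 1621)
(U*r(-5))*(-12) - P = -16*(-97 + 24*(-5))/(3*(-4 - 5))*(-12) - 1*1621 = -16*(-97 - 120)/(3*(-9))*(-12) - 1621 = -16*(-1)*(-217)/(3*9)*(-12) - 1621 = -16*217/27*(-12) - 1621 = -3472/27*(-12) - 1621 = 13888/9 - 1621 = -701/9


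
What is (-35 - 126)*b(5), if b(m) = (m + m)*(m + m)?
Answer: -16100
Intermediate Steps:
b(m) = 4*m² (b(m) = (2*m)*(2*m) = 4*m²)
(-35 - 126)*b(5) = (-35 - 126)*(4*5²) = -644*25 = -161*100 = -16100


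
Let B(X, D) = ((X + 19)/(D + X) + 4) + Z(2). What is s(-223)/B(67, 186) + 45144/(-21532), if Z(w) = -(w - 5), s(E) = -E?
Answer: 282745375/9996231 ≈ 28.285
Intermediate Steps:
Z(w) = 5 - w (Z(w) = -(-5 + w) = 5 - w)
B(X, D) = 7 + (19 + X)/(D + X) (B(X, D) = ((X + 19)/(D + X) + 4) + (5 - 1*2) = ((19 + X)/(D + X) + 4) + (5 - 2) = ((19 + X)/(D + X) + 4) + 3 = (4 + (19 + X)/(D + X)) + 3 = 7 + (19 + X)/(D + X))
s(-223)/B(67, 186) + 45144/(-21532) = (-1*(-223))/(((19 + 7*186 + 8*67)/(186 + 67))) + 45144/(-21532) = 223/(((19 + 1302 + 536)/253)) + 45144*(-1/21532) = 223/(((1/253)*1857)) - 11286/5383 = 223/(1857/253) - 11286/5383 = 223*(253/1857) - 11286/5383 = 56419/1857 - 11286/5383 = 282745375/9996231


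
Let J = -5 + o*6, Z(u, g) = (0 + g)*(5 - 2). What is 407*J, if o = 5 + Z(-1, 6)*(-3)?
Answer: -121693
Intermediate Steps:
Z(u, g) = 3*g (Z(u, g) = g*3 = 3*g)
o = -49 (o = 5 + (3*6)*(-3) = 5 + 18*(-3) = 5 - 54 = -49)
J = -299 (J = -5 - 49*6 = -5 - 294 = -299)
407*J = 407*(-299) = -121693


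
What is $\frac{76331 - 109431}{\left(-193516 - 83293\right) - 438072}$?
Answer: $\frac{33100}{714881} \approx 0.046301$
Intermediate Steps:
$\frac{76331 - 109431}{\left(-193516 - 83293\right) - 438072} = - \frac{33100}{-276809 - 438072} = - \frac{33100}{-714881} = \left(-33100\right) \left(- \frac{1}{714881}\right) = \frac{33100}{714881}$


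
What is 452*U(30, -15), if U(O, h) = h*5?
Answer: -33900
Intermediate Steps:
U(O, h) = 5*h
452*U(30, -15) = 452*(5*(-15)) = 452*(-75) = -33900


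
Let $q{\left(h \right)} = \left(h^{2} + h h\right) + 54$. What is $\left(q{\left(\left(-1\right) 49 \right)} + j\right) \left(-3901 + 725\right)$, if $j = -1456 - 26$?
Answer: $-10715824$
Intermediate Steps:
$j = -1482$ ($j = -1456 - 26 = -1482$)
$q{\left(h \right)} = 54 + 2 h^{2}$ ($q{\left(h \right)} = \left(h^{2} + h^{2}\right) + 54 = 2 h^{2} + 54 = 54 + 2 h^{2}$)
$\left(q{\left(\left(-1\right) 49 \right)} + j\right) \left(-3901 + 725\right) = \left(\left(54 + 2 \left(\left(-1\right) 49\right)^{2}\right) - 1482\right) \left(-3901 + 725\right) = \left(\left(54 + 2 \left(-49\right)^{2}\right) - 1482\right) \left(-3176\right) = \left(\left(54 + 2 \cdot 2401\right) - 1482\right) \left(-3176\right) = \left(\left(54 + 4802\right) - 1482\right) \left(-3176\right) = \left(4856 - 1482\right) \left(-3176\right) = 3374 \left(-3176\right) = -10715824$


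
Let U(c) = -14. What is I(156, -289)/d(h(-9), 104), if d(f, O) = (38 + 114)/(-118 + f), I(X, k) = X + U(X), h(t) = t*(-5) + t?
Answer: -2911/38 ≈ -76.605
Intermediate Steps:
h(t) = -4*t (h(t) = -5*t + t = -4*t)
I(X, k) = -14 + X (I(X, k) = X - 14 = -14 + X)
d(f, O) = 152/(-118 + f)
I(156, -289)/d(h(-9), 104) = (-14 + 156)/((152/(-118 - 4*(-9)))) = 142/((152/(-118 + 36))) = 142/((152/(-82))) = 142/((152*(-1/82))) = 142/(-76/41) = 142*(-41/76) = -2911/38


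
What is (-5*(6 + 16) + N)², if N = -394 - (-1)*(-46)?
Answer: 302500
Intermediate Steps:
N = -440 (N = -394 - 1*46 = -394 - 46 = -440)
(-5*(6 + 16) + N)² = (-5*(6 + 16) - 440)² = (-5*22 - 440)² = (-110 - 440)² = (-550)² = 302500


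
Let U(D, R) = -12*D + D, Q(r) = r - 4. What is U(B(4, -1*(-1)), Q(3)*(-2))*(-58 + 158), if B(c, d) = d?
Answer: -1100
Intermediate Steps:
Q(r) = -4 + r
U(D, R) = -11*D
U(B(4, -1*(-1)), Q(3)*(-2))*(-58 + 158) = (-(-11)*(-1))*(-58 + 158) = -11*1*100 = -11*100 = -1100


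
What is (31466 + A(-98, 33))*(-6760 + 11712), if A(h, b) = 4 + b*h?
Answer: 139824672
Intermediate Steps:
(31466 + A(-98, 33))*(-6760 + 11712) = (31466 + (4 + 33*(-98)))*(-6760 + 11712) = (31466 + (4 - 3234))*4952 = (31466 - 3230)*4952 = 28236*4952 = 139824672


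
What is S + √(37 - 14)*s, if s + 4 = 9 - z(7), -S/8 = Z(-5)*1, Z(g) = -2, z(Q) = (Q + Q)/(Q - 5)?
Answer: 16 - 2*√23 ≈ 6.4083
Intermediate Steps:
z(Q) = 2*Q/(-5 + Q) (z(Q) = (2*Q)/(-5 + Q) = 2*Q/(-5 + Q))
S = 16 (S = -(-16) = -8*(-2) = 16)
s = -2 (s = -4 + (9 - 2*7/(-5 + 7)) = -4 + (9 - 2*7/2) = -4 + (9 - 1*7) = -4 + (9 - 7) = -4 + 2 = -2)
S + √(37 - 14)*s = 16 + √(37 - 14)*(-2) = 16 + √23*(-2) = 16 - 2*√23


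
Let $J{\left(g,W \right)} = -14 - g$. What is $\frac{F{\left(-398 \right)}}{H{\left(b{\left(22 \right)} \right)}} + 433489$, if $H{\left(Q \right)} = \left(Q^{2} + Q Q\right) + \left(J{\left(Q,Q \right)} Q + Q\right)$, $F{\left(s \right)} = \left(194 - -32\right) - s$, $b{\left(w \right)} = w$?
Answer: $\frac{14305241}{33} \approx 4.3349 \cdot 10^{5}$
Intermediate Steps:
$F{\left(s \right)} = 226 - s$ ($F{\left(s \right)} = \left(194 + 32\right) - s = 226 - s$)
$H{\left(Q \right)} = Q + 2 Q^{2} + Q \left(-14 - Q\right)$ ($H{\left(Q \right)} = \left(Q^{2} + Q Q\right) + \left(\left(-14 - Q\right) Q + Q\right) = \left(Q^{2} + Q^{2}\right) + \left(Q \left(-14 - Q\right) + Q\right) = 2 Q^{2} + \left(Q + Q \left(-14 - Q\right)\right) = Q + 2 Q^{2} + Q \left(-14 - Q\right)$)
$\frac{F{\left(-398 \right)}}{H{\left(b{\left(22 \right)} \right)}} + 433489 = \frac{226 - -398}{22 \left(-13 + 22\right)} + 433489 = \frac{226 + 398}{22 \cdot 9} + 433489 = \frac{624}{198} + 433489 = 624 \cdot \frac{1}{198} + 433489 = \frac{104}{33} + 433489 = \frac{14305241}{33}$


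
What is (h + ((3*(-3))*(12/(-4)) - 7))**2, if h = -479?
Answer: 210681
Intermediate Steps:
(h + ((3*(-3))*(12/(-4)) - 7))**2 = (-479 + ((3*(-3))*(12/(-4)) - 7))**2 = (-479 + (-108*(-1)/4 - 7))**2 = (-479 + (-9*(-3) - 7))**2 = (-479 + (27 - 7))**2 = (-479 + 20)**2 = (-459)**2 = 210681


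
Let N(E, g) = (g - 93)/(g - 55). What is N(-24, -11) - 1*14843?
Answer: -489767/33 ≈ -14841.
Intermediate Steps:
N(E, g) = (-93 + g)/(-55 + g)
N(-24, -11) - 1*14843 = (-93 - 11)/(-55 - 11) - 1*14843 = -104/(-66) - 14843 = -1/66*(-104) - 14843 = 52/33 - 14843 = -489767/33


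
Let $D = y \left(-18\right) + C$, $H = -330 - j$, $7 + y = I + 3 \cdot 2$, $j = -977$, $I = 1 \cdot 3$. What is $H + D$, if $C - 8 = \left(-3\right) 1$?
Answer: $616$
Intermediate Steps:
$I = 3$
$C = 5$ ($C = 8 - 3 = 5$)
$y = 2$ ($y = -7 + \left(3 + 3 \cdot 2\right) = -7 + \left(3 + 6\right) = -7 + 9 = 2$)
$H = 647$ ($H = -330 - -977 = -330 + 977 = 647$)
$D = -31$ ($D = 2 \left(-18\right) + 5 = -36 + 5 = -31$)
$H + D = 647 - 31 = 616$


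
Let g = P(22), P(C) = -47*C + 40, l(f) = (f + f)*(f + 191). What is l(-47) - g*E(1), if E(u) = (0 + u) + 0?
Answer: -12542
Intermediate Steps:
E(u) = u (E(u) = u + 0 = u)
l(f) = 2*f*(191 + f) (l(f) = (2*f)*(191 + f) = 2*f*(191 + f))
P(C) = 40 - 47*C
g = -994 (g = 40 - 47*22 = 40 - 1034 = -994)
l(-47) - g*E(1) = 2*(-47)*(191 - 47) - (-994) = 2*(-47)*144 - 1*(-994) = -13536 + 994 = -12542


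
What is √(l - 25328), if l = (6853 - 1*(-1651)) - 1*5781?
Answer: I*√22605 ≈ 150.35*I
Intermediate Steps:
l = 2723 (l = (6853 + 1651) - 5781 = 8504 - 5781 = 2723)
√(l - 25328) = √(2723 - 25328) = √(-22605) = I*√22605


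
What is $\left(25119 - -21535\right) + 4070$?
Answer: $50724$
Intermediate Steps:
$\left(25119 - -21535\right) + 4070 = \left(25119 + 21535\right) + 4070 = 46654 + 4070 = 50724$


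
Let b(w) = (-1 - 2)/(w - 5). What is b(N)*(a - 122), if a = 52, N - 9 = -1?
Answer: 70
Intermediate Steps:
N = 8 (N = 9 - 1 = 8)
b(w) = -3/(-5 + w)
b(N)*(a - 122) = (-3/(-5 + 8))*(52 - 122) = -3/3*(-70) = -3*1/3*(-70) = -1*(-70) = 70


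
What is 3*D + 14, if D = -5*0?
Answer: 14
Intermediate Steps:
D = 0
3*D + 14 = 3*0 + 14 = 0 + 14 = 14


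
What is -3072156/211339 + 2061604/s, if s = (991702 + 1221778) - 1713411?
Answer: -1100592651008/105684082391 ≈ -10.414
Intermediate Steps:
s = 500069 (s = 2213480 - 1713411 = 500069)
-3072156/211339 + 2061604/s = -3072156/211339 + 2061604/500069 = -1100592651008/105684082391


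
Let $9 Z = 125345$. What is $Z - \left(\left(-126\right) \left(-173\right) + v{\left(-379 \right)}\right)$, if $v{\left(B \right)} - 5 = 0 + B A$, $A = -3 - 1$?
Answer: $- \frac{84526}{9} \approx -9391.8$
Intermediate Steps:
$A = -4$ ($A = -3 - 1 = -4$)
$v{\left(B \right)} = 5 - 4 B$ ($v{\left(B \right)} = 5 + \left(0 + B \left(-4\right)\right) = 5 + \left(0 - 4 B\right) = 5 - 4 B$)
$Z = \frac{125345}{9}$ ($Z = \frac{1}{9} \cdot 125345 = \frac{125345}{9} \approx 13927.0$)
$Z - \left(\left(-126\right) \left(-173\right) + v{\left(-379 \right)}\right) = \frac{125345}{9} - \left(\left(-126\right) \left(-173\right) + \left(5 - -1516\right)\right) = \frac{125345}{9} - \left(21798 + \left(5 + 1516\right)\right) = \frac{125345}{9} - \left(21798 + 1521\right) = \frac{125345}{9} - 23319 = - \frac{84526}{9}$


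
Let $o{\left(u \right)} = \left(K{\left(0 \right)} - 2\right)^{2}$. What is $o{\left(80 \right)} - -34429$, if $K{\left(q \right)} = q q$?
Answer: $34433$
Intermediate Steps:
$K{\left(q \right)} = q^{2}$
$o{\left(u \right)} = 4$ ($o{\left(u \right)} = \left(0^{2} - 2\right)^{2} = \left(0 - 2\right)^{2} = \left(-2\right)^{2} = 4$)
$o{\left(80 \right)} - -34429 = 4 - -34429 = 4 + 34429 = 34433$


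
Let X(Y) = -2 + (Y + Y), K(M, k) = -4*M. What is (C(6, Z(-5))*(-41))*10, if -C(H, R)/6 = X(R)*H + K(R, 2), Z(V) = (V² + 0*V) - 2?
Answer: 423120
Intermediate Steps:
Z(V) = -2 + V² (Z(V) = (V² + 0) - 2 = V² - 2 = -2 + V²)
X(Y) = -2 + 2*Y
C(H, R) = 24*R - 6*H*(-2 + 2*R) (C(H, R) = -6*((-2 + 2*R)*H - 4*R) = -6*(H*(-2 + 2*R) - 4*R) = -6*(-4*R + H*(-2 + 2*R)) = 24*R - 6*H*(-2 + 2*R))
(C(6, Z(-5))*(-41))*10 = ((24*(-2 + (-5)²) - 12*6*(-1 + (-2 + (-5)²)))*(-41))*10 = ((24*(-2 + 25) - 12*6*(-1 + (-2 + 25)))*(-41))*10 = ((24*23 - 12*6*(-1 + 23))*(-41))*10 = ((552 - 12*6*22)*(-41))*10 = ((552 - 1584)*(-41))*10 = -1032*(-41)*10 = 42312*10 = 423120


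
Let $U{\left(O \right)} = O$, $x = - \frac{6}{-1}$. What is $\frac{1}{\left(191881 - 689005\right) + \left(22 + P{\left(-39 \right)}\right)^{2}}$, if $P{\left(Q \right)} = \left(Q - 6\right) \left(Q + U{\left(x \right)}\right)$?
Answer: $\frac{1}{1773925} \approx 5.6372 \cdot 10^{-7}$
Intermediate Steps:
$x = 6$ ($x = \left(-6\right) \left(-1\right) = 6$)
$P{\left(Q \right)} = \left(-6 + Q\right) \left(6 + Q\right)$ ($P{\left(Q \right)} = \left(Q - 6\right) \left(Q + 6\right) = \left(-6 + Q\right) \left(6 + Q\right)$)
$\frac{1}{\left(191881 - 689005\right) + \left(22 + P{\left(-39 \right)}\right)^{2}} = \frac{1}{\left(191881 - 689005\right) + \left(22 - \left(36 - \left(-39\right)^{2}\right)\right)^{2}} = \frac{1}{\left(191881 - 689005\right) + \left(22 + \left(-36 + 1521\right)\right)^{2}} = \frac{1}{-497124 + \left(22 + 1485\right)^{2}} = \frac{1}{-497124 + 1507^{2}} = \frac{1}{-497124 + 2271049} = \frac{1}{1773925}$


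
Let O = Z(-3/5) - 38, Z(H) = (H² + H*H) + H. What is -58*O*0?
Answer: 0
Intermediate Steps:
Z(H) = H + 2*H² (Z(H) = (H² + H²) + H = 2*H² + H = H + 2*H²)
O = -947/25 (O = (-3/5)*(1 + 2*(-3/5)) - 38 = (-3*⅕)*(1 + 2*(-3*⅕)) - 38 = -3*(1 + 2*(-⅗))/5 - 38 = -3*(1 - 6/5)/5 - 38 = -⅗*(-⅕) - 38 = 3/25 - 38 = -947/25 ≈ -37.880)
-58*O*0 = -58*(-947/25)*0 = (54926/25)*0 = 0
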